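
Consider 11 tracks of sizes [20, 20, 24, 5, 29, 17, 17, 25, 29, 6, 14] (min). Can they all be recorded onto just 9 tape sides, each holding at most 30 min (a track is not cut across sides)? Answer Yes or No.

Yes

A valid assignment using 9 tape sides:
  side 1: 29 = 29
  side 2: 29 = 29
  side 3: 25 + 5 = 30
  side 4: 24 + 6 = 30
  side 5: 20 = 20
  side 6: 20 = 20
  side 7: 17 = 17
  side 8: 17 = 17
  side 9: 14 = 14
Every load is within 30 min, so 9 tape sides suffice.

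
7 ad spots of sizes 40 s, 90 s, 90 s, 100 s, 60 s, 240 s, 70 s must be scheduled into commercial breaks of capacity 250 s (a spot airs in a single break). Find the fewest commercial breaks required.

Total = 240 + 100 + 90 + 90 + 70 + 60 + 40 = 690 s.
Lower bound: ⌈690/250⌉ = 3 commercial breaks.
A packing using 3 commercial breaks:
  break 1: 240 = 240
  break 2: 100 + 90 + 60 = 250
  break 3: 90 + 70 + 40 = 200
This matches the lower bound, so 3 is optimal.

3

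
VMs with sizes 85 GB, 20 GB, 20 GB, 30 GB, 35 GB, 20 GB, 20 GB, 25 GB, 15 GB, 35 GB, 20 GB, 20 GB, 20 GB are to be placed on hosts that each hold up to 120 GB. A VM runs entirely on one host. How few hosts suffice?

Total = 85 + 35 + 35 + 30 + 25 + 20 + 20 + 20 + 20 + 20 + 20 + 20 + 15 = 365 GB.
Lower bound: ⌈365/120⌉ = 4 hosts.
A packing using 4 hosts:
  host 1: 85 + 35 = 120
  host 2: 35 + 30 + 25 + 20 = 110
  host 3: 20 + 20 + 20 + 20 + 20 + 20 = 120
  host 4: 15 = 15
This matches the lower bound, so 4 is optimal.

4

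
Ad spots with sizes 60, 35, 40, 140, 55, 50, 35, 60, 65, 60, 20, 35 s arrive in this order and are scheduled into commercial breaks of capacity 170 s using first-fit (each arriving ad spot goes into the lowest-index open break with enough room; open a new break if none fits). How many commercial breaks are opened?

4

  60 → break 1 (new)  [load 60/170]
  35 → break 1  [load 95/170]
  40 → break 1  [load 135/170]
  140 → break 2 (new)  [load 140/170]
  55 → break 3 (new)  [load 55/170]
  50 → break 3  [load 105/170]
  35 → break 1  [load 170/170]
  60 → break 3  [load 165/170]
  65 → break 4 (new)  [load 65/170]
  60 → break 4  [load 125/170]
  20 → break 2  [load 160/170]
  35 → break 4  [load 160/170]
4 commercial breaks opened.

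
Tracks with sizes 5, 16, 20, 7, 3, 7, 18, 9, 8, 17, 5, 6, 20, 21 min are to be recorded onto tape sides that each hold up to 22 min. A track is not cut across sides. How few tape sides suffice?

Total = 21 + 20 + 20 + 18 + 17 + 16 + 9 + 8 + 7 + 7 + 6 + 5 + 5 + 3 = 162 min.
Lower bound: ⌈162/22⌉ = 8 tape sides.
A packing using 8 tape sides:
  side 1: 21 = 21
  side 2: 20 = 20
  side 3: 20 = 20
  side 4: 18 + 3 = 21
  side 5: 17 + 5 = 22
  side 6: 16 + 6 = 22
  side 7: 9 + 8 + 5 = 22
  side 8: 7 + 7 = 14
This matches the lower bound, so 8 is optimal.

8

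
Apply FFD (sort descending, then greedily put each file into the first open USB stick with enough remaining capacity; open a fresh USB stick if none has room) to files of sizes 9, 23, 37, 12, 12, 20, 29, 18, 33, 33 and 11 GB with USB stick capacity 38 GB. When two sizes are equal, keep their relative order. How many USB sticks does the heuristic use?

Sorted descending: 37, 33, 33, 29, 23, 20, 18, 12, 12, 11, 9.
  37 → USB stick 1 (new)  [load 37/38]
  33 → USB stick 2 (new)  [load 33/38]
  33 → USB stick 3 (new)  [load 33/38]
  29 → USB stick 4 (new)  [load 29/38]
  23 → USB stick 5 (new)  [load 23/38]
  20 → USB stick 6 (new)  [load 20/38]
  18 → USB stick 6  [load 38/38]
  12 → USB stick 5  [load 35/38]
  12 → USB stick 7 (new)  [load 12/38]
  11 → USB stick 7  [load 23/38]
  9 → USB stick 4  [load 38/38]
7 USB sticks opened.

7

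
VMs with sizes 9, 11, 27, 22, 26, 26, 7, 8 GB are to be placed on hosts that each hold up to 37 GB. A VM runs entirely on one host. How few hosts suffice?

Total = 27 + 26 + 26 + 22 + 11 + 9 + 8 + 7 = 136 GB.
Lower bound: ⌈136/37⌉ = 4 hosts.
A packing using 4 hosts:
  host 1: 27 + 9 = 36
  host 2: 26 + 11 = 37
  host 3: 26 + 8 = 34
  host 4: 22 + 7 = 29
This matches the lower bound, so 4 is optimal.

4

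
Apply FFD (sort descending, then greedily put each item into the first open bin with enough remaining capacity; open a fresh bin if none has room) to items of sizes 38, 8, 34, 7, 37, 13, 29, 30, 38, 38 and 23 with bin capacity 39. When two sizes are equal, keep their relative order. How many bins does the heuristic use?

8

Sorted descending: 38, 38, 38, 37, 34, 30, 29, 23, 13, 8, 7.
  38 → bin 1 (new)  [load 38/39]
  38 → bin 2 (new)  [load 38/39]
  38 → bin 3 (new)  [load 38/39]
  37 → bin 4 (new)  [load 37/39]
  34 → bin 5 (new)  [load 34/39]
  30 → bin 6 (new)  [load 30/39]
  29 → bin 7 (new)  [load 29/39]
  23 → bin 8 (new)  [load 23/39]
  13 → bin 8  [load 36/39]
  8 → bin 6  [load 38/39]
  7 → bin 7  [load 36/39]
8 bins opened.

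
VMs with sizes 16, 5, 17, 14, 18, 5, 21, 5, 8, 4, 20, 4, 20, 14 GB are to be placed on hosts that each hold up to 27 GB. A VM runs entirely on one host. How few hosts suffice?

8

Total = 21 + 20 + 20 + 18 + 17 + 16 + 14 + 14 + 8 + 5 + 5 + 5 + 4 + 4 = 171 GB.
Lower bound: ⌈171/27⌉ = 7 hosts.
Also, 8 VMs each exceed 27/2 GB, and no two of those can share a host, so at least 8 hosts are needed.
A packing using 8 hosts:
  host 1: 21 + 5 = 26
  host 2: 20 + 5 = 25
  host 3: 20 + 5 = 25
  host 4: 18 + 8 = 26
  host 5: 17 + 4 + 4 = 25
  host 6: 16 = 16
  host 7: 14 = 14
  host 8: 14 = 14
This matches the lower bound, so 8 is optimal.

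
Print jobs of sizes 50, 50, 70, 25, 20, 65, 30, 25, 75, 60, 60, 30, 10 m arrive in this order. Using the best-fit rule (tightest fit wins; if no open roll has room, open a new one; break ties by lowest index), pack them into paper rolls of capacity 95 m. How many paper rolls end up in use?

  50 → roll 1 (new)  [load 50/95]
  50 → roll 2 (new)  [load 50/95]
  70 → roll 3 (new)  [load 70/95]
  25 → roll 3  [load 95/95]
  20 → roll 1  [load 70/95]
  65 → roll 4 (new)  [load 65/95]
  30 → roll 4  [load 95/95]
  25 → roll 1  [load 95/95]
  75 → roll 5 (new)  [load 75/95]
  60 → roll 6 (new)  [load 60/95]
  60 → roll 7 (new)  [load 60/95]
  30 → roll 6  [load 90/95]
  10 → roll 5  [load 85/95]
7 paper rolls opened.

7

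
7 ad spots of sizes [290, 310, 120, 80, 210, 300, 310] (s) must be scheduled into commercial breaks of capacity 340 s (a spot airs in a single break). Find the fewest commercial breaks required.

Total = 310 + 310 + 300 + 290 + 210 + 120 + 80 = 1620 s.
Lower bound: ⌈1620/340⌉ = 5 commercial breaks.
A packing using 6 commercial breaks:
  break 1: 310 = 310
  break 2: 310 = 310
  break 3: 300 = 300
  break 4: 290 = 290
  break 5: 210 + 120 = 330
  break 6: 80 = 80
No arrangement into 5 commercial breaks stays within capacity, so 6 is optimal.

6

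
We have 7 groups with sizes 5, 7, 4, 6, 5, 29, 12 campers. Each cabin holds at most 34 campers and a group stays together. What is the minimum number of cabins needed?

Total = 29 + 12 + 7 + 6 + 5 + 5 + 4 = 68 campers.
Lower bound: ⌈68/34⌉ = 2 cabins.
A packing using 2 cabins:
  cabin 1: 29 + 5 = 34
  cabin 2: 12 + 7 + 6 + 5 + 4 = 34
This matches the lower bound, so 2 is optimal.

2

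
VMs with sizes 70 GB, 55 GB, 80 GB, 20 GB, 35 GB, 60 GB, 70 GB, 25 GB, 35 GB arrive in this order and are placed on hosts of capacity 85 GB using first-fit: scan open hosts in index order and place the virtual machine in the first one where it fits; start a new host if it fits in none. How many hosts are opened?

  70 → host 1 (new)  [load 70/85]
  55 → host 2 (new)  [load 55/85]
  80 → host 3 (new)  [load 80/85]
  20 → host 2  [load 75/85]
  35 → host 4 (new)  [load 35/85]
  60 → host 5 (new)  [load 60/85]
  70 → host 6 (new)  [load 70/85]
  25 → host 4  [load 60/85]
  35 → host 7 (new)  [load 35/85]
7 hosts opened.

7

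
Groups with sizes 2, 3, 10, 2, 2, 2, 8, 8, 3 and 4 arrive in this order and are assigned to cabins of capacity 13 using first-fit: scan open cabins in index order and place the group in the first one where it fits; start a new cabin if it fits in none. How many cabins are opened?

4

  2 → cabin 1 (new)  [load 2/13]
  3 → cabin 1  [load 5/13]
  10 → cabin 2 (new)  [load 10/13]
  2 → cabin 1  [load 7/13]
  2 → cabin 1  [load 9/13]
  2 → cabin 1  [load 11/13]
  8 → cabin 3 (new)  [load 8/13]
  8 → cabin 4 (new)  [load 8/13]
  3 → cabin 2  [load 13/13]
  4 → cabin 3  [load 12/13]
4 cabins opened.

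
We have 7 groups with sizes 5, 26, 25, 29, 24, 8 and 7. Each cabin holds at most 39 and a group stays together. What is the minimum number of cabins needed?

4

Total = 29 + 26 + 25 + 24 + 8 + 7 + 5 = 124.
Lower bound: ⌈124/39⌉ = 4 cabins.
A packing using 4 cabins:
  cabin 1: 29 + 8 = 37
  cabin 2: 26 + 7 + 5 = 38
  cabin 3: 25 = 25
  cabin 4: 24 = 24
This matches the lower bound, so 4 is optimal.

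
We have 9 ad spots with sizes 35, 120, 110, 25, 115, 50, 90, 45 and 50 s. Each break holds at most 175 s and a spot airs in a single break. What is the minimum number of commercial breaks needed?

Total = 120 + 115 + 110 + 90 + 50 + 50 + 45 + 35 + 25 = 640 s.
Lower bound: ⌈640/175⌉ = 4 commercial breaks.
A packing using 4 commercial breaks:
  break 1: 120 + 50 = 170
  break 2: 115 + 50 = 165
  break 3: 110 + 45 = 155
  break 4: 90 + 35 + 25 = 150
This matches the lower bound, so 4 is optimal.

4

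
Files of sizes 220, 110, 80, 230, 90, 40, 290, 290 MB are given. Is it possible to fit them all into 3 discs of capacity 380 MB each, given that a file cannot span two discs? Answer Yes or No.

No

Total = 1350 MB; ⌈1350/380⌉ = 4.
At least 4 discs are required, but only 3 are allowed.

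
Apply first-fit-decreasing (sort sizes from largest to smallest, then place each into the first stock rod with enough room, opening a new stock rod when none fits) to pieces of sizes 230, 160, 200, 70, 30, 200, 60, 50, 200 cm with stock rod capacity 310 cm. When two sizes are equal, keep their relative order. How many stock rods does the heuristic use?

5

Sorted descending: 230, 200, 200, 200, 160, 70, 60, 50, 30.
  230 → stock rod 1 (new)  [load 230/310]
  200 → stock rod 2 (new)  [load 200/310]
  200 → stock rod 3 (new)  [load 200/310]
  200 → stock rod 4 (new)  [load 200/310]
  160 → stock rod 5 (new)  [load 160/310]
  70 → stock rod 1  [load 300/310]
  60 → stock rod 2  [load 260/310]
  50 → stock rod 2  [load 310/310]
  30 → stock rod 3  [load 230/310]
5 stock rods opened.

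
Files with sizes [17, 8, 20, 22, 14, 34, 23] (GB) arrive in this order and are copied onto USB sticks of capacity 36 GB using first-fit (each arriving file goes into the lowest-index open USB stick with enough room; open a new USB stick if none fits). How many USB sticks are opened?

  17 → USB stick 1 (new)  [load 17/36]
  8 → USB stick 1  [load 25/36]
  20 → USB stick 2 (new)  [load 20/36]
  22 → USB stick 3 (new)  [load 22/36]
  14 → USB stick 2  [load 34/36]
  34 → USB stick 4 (new)  [load 34/36]
  23 → USB stick 5 (new)  [load 23/36]
5 USB sticks opened.

5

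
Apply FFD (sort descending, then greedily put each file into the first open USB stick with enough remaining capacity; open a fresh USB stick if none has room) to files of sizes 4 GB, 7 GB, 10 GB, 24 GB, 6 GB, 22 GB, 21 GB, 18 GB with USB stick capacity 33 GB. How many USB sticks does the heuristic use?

Sorted descending: 24, 22, 21, 18, 10, 7, 6, 4.
  24 → USB stick 1 (new)  [load 24/33]
  22 → USB stick 2 (new)  [load 22/33]
  21 → USB stick 3 (new)  [load 21/33]
  18 → USB stick 4 (new)  [load 18/33]
  10 → USB stick 2  [load 32/33]
  7 → USB stick 1  [load 31/33]
  6 → USB stick 3  [load 27/33]
  4 → USB stick 3  [load 31/33]
4 USB sticks opened.

4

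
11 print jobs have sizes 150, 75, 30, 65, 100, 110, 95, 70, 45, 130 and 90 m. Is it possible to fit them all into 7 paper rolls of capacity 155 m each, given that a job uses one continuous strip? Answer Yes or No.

Yes

A valid assignment using 7 paper rolls:
  roll 1: 150 = 150
  roll 2: 130 = 130
  roll 3: 110 + 45 = 155
  roll 4: 100 + 30 = 130
  roll 5: 95 = 95
  roll 6: 90 + 65 = 155
  roll 7: 75 + 70 = 145
Every load is within 155 m, so 7 paper rolls suffice.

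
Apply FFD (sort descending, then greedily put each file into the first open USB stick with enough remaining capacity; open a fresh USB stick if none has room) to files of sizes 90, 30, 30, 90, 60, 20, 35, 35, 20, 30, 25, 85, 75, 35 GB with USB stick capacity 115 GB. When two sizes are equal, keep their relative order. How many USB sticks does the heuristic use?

6

Sorted descending: 90, 90, 85, 75, 60, 35, 35, 35, 30, 30, 30, 25, 20, 20.
  90 → USB stick 1 (new)  [load 90/115]
  90 → USB stick 2 (new)  [load 90/115]
  85 → USB stick 3 (new)  [load 85/115]
  75 → USB stick 4 (new)  [load 75/115]
  60 → USB stick 5 (new)  [load 60/115]
  35 → USB stick 4  [load 110/115]
  35 → USB stick 5  [load 95/115]
  35 → USB stick 6 (new)  [load 35/115]
  30 → USB stick 3  [load 115/115]
  30 → USB stick 6  [load 65/115]
  30 → USB stick 6  [load 95/115]
  25 → USB stick 1  [load 115/115]
  20 → USB stick 2  [load 110/115]
  20 → USB stick 5  [load 115/115]
6 USB sticks opened.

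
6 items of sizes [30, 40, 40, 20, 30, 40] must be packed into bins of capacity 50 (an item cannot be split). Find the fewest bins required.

5

Total = 40 + 40 + 40 + 30 + 30 + 20 = 200.
Lower bound: ⌈200/50⌉ = 4 bins.
Also, 5 items each exceed 25, and no two of those can share a bin, so at least 5 bins are needed.
A packing using 5 bins:
  bin 1: 40 = 40
  bin 2: 40 = 40
  bin 3: 40 = 40
  bin 4: 30 + 20 = 50
  bin 5: 30 = 30
This matches the lower bound, so 5 is optimal.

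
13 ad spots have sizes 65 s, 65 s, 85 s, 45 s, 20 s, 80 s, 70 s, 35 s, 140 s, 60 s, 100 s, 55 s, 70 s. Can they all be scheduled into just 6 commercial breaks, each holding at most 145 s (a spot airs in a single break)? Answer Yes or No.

Total = 890 s; ⌈890/145⌉ = 7.
At least 7 commercial breaks are required, but only 6 are allowed.

No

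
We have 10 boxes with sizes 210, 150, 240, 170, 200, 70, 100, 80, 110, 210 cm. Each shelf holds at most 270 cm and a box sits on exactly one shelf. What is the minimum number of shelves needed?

Total = 240 + 210 + 210 + 200 + 170 + 150 + 110 + 100 + 80 + 70 = 1540 cm.
Lower bound: ⌈1540/270⌉ = 6 shelves.
A packing using 7 shelves:
  shelf 1: 240 = 240
  shelf 2: 210 = 210
  shelf 3: 210 = 210
  shelf 4: 200 + 70 = 270
  shelf 5: 170 + 100 = 270
  shelf 6: 150 + 110 = 260
  shelf 7: 80 = 80
No arrangement into 6 shelves stays within capacity, so 7 is optimal.

7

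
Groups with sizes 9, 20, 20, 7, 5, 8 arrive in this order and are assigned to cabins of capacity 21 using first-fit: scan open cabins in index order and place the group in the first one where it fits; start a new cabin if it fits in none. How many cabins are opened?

4

  9 → cabin 1 (new)  [load 9/21]
  20 → cabin 2 (new)  [load 20/21]
  20 → cabin 3 (new)  [load 20/21]
  7 → cabin 1  [load 16/21]
  5 → cabin 1  [load 21/21]
  8 → cabin 4 (new)  [load 8/21]
4 cabins opened.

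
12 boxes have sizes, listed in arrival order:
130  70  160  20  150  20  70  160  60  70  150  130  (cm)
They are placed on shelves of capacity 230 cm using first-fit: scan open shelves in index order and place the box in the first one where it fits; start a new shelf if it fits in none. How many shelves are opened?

  130 → shelf 1 (new)  [load 130/230]
  70 → shelf 1  [load 200/230]
  160 → shelf 2 (new)  [load 160/230]
  20 → shelf 1  [load 220/230]
  150 → shelf 3 (new)  [load 150/230]
  20 → shelf 2  [load 180/230]
  70 → shelf 3  [load 220/230]
  160 → shelf 4 (new)  [load 160/230]
  60 → shelf 4  [load 220/230]
  70 → shelf 5 (new)  [load 70/230]
  150 → shelf 5  [load 220/230]
  130 → shelf 6 (new)  [load 130/230]
6 shelves opened.

6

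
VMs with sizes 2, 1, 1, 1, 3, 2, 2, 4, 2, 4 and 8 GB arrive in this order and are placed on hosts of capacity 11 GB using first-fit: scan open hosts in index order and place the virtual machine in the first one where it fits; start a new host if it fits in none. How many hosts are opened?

  2 → host 1 (new)  [load 2/11]
  1 → host 1  [load 3/11]
  1 → host 1  [load 4/11]
  1 → host 1  [load 5/11]
  3 → host 1  [load 8/11]
  2 → host 1  [load 10/11]
  2 → host 2 (new)  [load 2/11]
  4 → host 2  [load 6/11]
  2 → host 2  [load 8/11]
  4 → host 3 (new)  [load 4/11]
  8 → host 4 (new)  [load 8/11]
4 hosts opened.

4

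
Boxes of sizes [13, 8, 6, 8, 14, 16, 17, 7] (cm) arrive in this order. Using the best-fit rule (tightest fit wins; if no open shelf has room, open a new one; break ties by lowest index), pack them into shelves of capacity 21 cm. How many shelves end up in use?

  13 → shelf 1 (new)  [load 13/21]
  8 → shelf 1  [load 21/21]
  6 → shelf 2 (new)  [load 6/21]
  8 → shelf 2  [load 14/21]
  14 → shelf 3 (new)  [load 14/21]
  16 → shelf 4 (new)  [load 16/21]
  17 → shelf 5 (new)  [load 17/21]
  7 → shelf 2  [load 21/21]
5 shelves opened.

5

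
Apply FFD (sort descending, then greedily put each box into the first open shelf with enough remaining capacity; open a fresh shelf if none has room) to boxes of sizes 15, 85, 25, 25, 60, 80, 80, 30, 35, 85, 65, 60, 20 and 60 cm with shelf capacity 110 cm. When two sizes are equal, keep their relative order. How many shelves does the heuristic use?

Sorted descending: 85, 85, 80, 80, 65, 60, 60, 60, 35, 30, 25, 25, 20, 15.
  85 → shelf 1 (new)  [load 85/110]
  85 → shelf 2 (new)  [load 85/110]
  80 → shelf 3 (new)  [load 80/110]
  80 → shelf 4 (new)  [load 80/110]
  65 → shelf 5 (new)  [load 65/110]
  60 → shelf 6 (new)  [load 60/110]
  60 → shelf 7 (new)  [load 60/110]
  60 → shelf 8 (new)  [load 60/110]
  35 → shelf 5  [load 100/110]
  30 → shelf 3  [load 110/110]
  25 → shelf 1  [load 110/110]
  25 → shelf 2  [load 110/110]
  20 → shelf 4  [load 100/110]
  15 → shelf 6  [load 75/110]
8 shelves opened.

8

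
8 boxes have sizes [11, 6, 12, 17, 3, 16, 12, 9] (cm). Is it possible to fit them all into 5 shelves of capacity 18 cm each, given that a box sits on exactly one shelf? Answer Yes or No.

Total = 86 cm; ⌈86/18⌉ = 5.
The bound of 5 does not rule out 5, but exhaustive search shows no assignment into 5 shelves of capacity 18 cm exists — the minimum is 6.

No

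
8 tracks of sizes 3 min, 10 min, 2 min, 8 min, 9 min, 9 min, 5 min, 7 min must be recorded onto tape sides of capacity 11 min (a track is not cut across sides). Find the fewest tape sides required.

Total = 10 + 9 + 9 + 8 + 7 + 5 + 3 + 2 = 53 min.
Lower bound: ⌈53/11⌉ = 5 tape sides.
A packing using 6 tape sides:
  side 1: 10 = 10
  side 2: 9 + 2 = 11
  side 3: 9 = 9
  side 4: 8 + 3 = 11
  side 5: 7 = 7
  side 6: 5 = 5
No arrangement into 5 tape sides stays within capacity, so 6 is optimal.

6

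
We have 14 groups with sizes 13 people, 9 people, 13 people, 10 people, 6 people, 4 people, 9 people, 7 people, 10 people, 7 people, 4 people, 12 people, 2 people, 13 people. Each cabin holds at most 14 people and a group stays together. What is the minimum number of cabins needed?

10

Total = 13 + 13 + 13 + 12 + 10 + 10 + 9 + 9 + 7 + 7 + 6 + 4 + 4 + 2 = 119 people.
Lower bound: ⌈119/14⌉ = 9 cabins.
A packing using 10 cabins:
  cabin 1: 13 = 13
  cabin 2: 13 = 13
  cabin 3: 13 = 13
  cabin 4: 12 + 2 = 14
  cabin 5: 10 + 4 = 14
  cabin 6: 10 + 4 = 14
  cabin 7: 9 = 9
  cabin 8: 9 = 9
  cabin 9: 7 + 7 = 14
  cabin 10: 6 = 6
No arrangement into 9 cabins stays within capacity, so 10 is optimal.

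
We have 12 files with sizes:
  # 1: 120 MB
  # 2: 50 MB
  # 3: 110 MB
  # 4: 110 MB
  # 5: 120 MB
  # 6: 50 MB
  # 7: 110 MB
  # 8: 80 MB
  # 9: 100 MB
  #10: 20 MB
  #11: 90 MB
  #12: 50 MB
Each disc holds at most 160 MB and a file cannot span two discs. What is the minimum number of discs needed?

8

Total = 120 + 120 + 110 + 110 + 110 + 100 + 90 + 80 + 50 + 50 + 50 + 20 = 1010 MB.
Lower bound: ⌈1010/160⌉ = 7 discs.
A packing using 8 discs:
  disc 1: 120 + 20 = 140
  disc 2: 120 = 120
  disc 3: 110 + 50 = 160
  disc 4: 110 + 50 = 160
  disc 5: 110 + 50 = 160
  disc 6: 100 = 100
  disc 7: 90 = 90
  disc 8: 80 = 80
No arrangement into 7 discs stays within capacity, so 8 is optimal.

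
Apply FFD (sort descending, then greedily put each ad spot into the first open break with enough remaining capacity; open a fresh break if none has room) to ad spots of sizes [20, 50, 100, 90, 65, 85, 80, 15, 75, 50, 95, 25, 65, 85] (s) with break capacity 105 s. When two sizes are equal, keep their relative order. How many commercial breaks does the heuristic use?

10

Sorted descending: 100, 95, 90, 85, 85, 80, 75, 65, 65, 50, 50, 25, 20, 15.
  100 → break 1 (new)  [load 100/105]
  95 → break 2 (new)  [load 95/105]
  90 → break 3 (new)  [load 90/105]
  85 → break 4 (new)  [load 85/105]
  85 → break 5 (new)  [load 85/105]
  80 → break 6 (new)  [load 80/105]
  75 → break 7 (new)  [load 75/105]
  65 → break 8 (new)  [load 65/105]
  65 → break 9 (new)  [load 65/105]
  50 → break 10 (new)  [load 50/105]
  50 → break 10  [load 100/105]
  25 → break 6  [load 105/105]
  20 → break 4  [load 105/105]
  15 → break 3  [load 105/105]
10 commercial breaks opened.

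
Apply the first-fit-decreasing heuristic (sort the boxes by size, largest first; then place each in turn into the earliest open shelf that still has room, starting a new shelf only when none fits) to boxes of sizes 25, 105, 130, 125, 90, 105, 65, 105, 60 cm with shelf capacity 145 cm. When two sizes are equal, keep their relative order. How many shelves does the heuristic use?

7

Sorted descending: 130, 125, 105, 105, 105, 90, 65, 60, 25.
  130 → shelf 1 (new)  [load 130/145]
  125 → shelf 2 (new)  [load 125/145]
  105 → shelf 3 (new)  [load 105/145]
  105 → shelf 4 (new)  [load 105/145]
  105 → shelf 5 (new)  [load 105/145]
  90 → shelf 6 (new)  [load 90/145]
  65 → shelf 7 (new)  [load 65/145]
  60 → shelf 7  [load 125/145]
  25 → shelf 3  [load 130/145]
7 shelves opened.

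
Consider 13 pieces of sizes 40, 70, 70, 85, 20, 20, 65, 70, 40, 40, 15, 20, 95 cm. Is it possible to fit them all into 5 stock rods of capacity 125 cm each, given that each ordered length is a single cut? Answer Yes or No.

Total = 650 cm; ⌈650/125⌉ = 6.
At least 6 stock rods are required, but only 5 are allowed.

No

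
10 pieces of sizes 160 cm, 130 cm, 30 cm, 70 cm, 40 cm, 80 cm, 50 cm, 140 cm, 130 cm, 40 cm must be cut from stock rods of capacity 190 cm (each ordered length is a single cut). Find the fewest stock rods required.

5

Total = 160 + 140 + 130 + 130 + 80 + 70 + 50 + 40 + 40 + 30 = 870 cm.
Lower bound: ⌈870/190⌉ = 5 stock rods.
A packing using 5 stock rods:
  stock rod 1: 160 + 30 = 190
  stock rod 2: 140 + 50 = 190
  stock rod 3: 130 + 40 = 170
  stock rod 4: 130 + 40 = 170
  stock rod 5: 80 + 70 = 150
This matches the lower bound, so 5 is optimal.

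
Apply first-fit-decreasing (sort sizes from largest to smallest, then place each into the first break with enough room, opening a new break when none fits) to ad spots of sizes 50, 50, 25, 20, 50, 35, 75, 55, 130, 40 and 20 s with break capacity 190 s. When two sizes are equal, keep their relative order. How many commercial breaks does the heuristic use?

3

Sorted descending: 130, 75, 55, 50, 50, 50, 40, 35, 25, 20, 20.
  130 → break 1 (new)  [load 130/190]
  75 → break 2 (new)  [load 75/190]
  55 → break 1  [load 185/190]
  50 → break 2  [load 125/190]
  50 → break 2  [load 175/190]
  50 → break 3 (new)  [load 50/190]
  40 → break 3  [load 90/190]
  35 → break 3  [load 125/190]
  25 → break 3  [load 150/190]
  20 → break 3  [load 170/190]
  20 → break 3  [load 190/190]
3 commercial breaks opened.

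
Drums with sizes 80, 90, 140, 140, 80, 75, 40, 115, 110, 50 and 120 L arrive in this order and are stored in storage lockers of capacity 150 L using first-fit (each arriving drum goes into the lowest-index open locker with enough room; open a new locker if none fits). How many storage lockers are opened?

  80 → locker 1 (new)  [load 80/150]
  90 → locker 2 (new)  [load 90/150]
  140 → locker 3 (new)  [load 140/150]
  140 → locker 4 (new)  [load 140/150]
  80 → locker 5 (new)  [load 80/150]
  75 → locker 6 (new)  [load 75/150]
  40 → locker 1  [load 120/150]
  115 → locker 7 (new)  [load 115/150]
  110 → locker 8 (new)  [load 110/150]
  50 → locker 2  [load 140/150]
  120 → locker 9 (new)  [load 120/150]
9 storage lockers opened.

9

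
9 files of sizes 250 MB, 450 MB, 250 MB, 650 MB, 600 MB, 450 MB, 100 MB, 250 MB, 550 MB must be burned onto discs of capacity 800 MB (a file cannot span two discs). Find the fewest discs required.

5

Total = 650 + 600 + 550 + 450 + 450 + 250 + 250 + 250 + 100 = 3550 MB.
Lower bound: ⌈3550/800⌉ = 5 discs.
A packing using 5 discs:
  disc 1: 650 + 100 = 750
  disc 2: 600 = 600
  disc 3: 550 + 250 = 800
  disc 4: 450 + 250 = 700
  disc 5: 450 + 250 = 700
This matches the lower bound, so 5 is optimal.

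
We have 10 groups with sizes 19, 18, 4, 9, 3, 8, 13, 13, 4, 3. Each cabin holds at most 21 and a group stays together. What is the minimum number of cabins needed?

5

Total = 19 + 18 + 13 + 13 + 9 + 8 + 4 + 4 + 3 + 3 = 94.
Lower bound: ⌈94/21⌉ = 5 cabins.
A packing using 5 cabins:
  cabin 1: 19 = 19
  cabin 2: 18 + 3 = 21
  cabin 3: 13 + 8 = 21
  cabin 4: 13 + 4 + 4 = 21
  cabin 5: 9 + 3 = 12
This matches the lower bound, so 5 is optimal.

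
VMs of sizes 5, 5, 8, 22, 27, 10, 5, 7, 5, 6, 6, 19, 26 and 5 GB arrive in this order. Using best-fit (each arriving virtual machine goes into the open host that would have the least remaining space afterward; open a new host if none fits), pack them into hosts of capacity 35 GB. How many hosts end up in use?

  5 → host 1 (new)  [load 5/35]
  5 → host 1  [load 10/35]
  8 → host 1  [load 18/35]
  22 → host 2 (new)  [load 22/35]
  27 → host 3 (new)  [load 27/35]
  10 → host 2  [load 32/35]
  5 → host 3  [load 32/35]
  7 → host 1  [load 25/35]
  5 → host 1  [load 30/35]
  6 → host 4 (new)  [load 6/35]
  6 → host 4  [load 12/35]
  19 → host 4  [load 31/35]
  26 → host 5 (new)  [load 26/35]
  5 → host 1  [load 35/35]
5 hosts opened.

5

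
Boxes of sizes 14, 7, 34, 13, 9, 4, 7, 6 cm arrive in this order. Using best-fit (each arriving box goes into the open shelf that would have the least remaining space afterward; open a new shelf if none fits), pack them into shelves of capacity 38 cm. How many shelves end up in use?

  14 → shelf 1 (new)  [load 14/38]
  7 → shelf 1  [load 21/38]
  34 → shelf 2 (new)  [load 34/38]
  13 → shelf 1  [load 34/38]
  9 → shelf 3 (new)  [load 9/38]
  4 → shelf 1  [load 38/38]
  7 → shelf 3  [load 16/38]
  6 → shelf 3  [load 22/38]
3 shelves opened.

3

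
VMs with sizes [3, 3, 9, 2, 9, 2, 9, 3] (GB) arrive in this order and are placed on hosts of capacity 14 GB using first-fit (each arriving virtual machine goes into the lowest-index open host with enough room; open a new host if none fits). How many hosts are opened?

  3 → host 1 (new)  [load 3/14]
  3 → host 1  [load 6/14]
  9 → host 2 (new)  [load 9/14]
  2 → host 1  [load 8/14]
  9 → host 3 (new)  [load 9/14]
  2 → host 1  [load 10/14]
  9 → host 4 (new)  [load 9/14]
  3 → host 1  [load 13/14]
4 hosts opened.

4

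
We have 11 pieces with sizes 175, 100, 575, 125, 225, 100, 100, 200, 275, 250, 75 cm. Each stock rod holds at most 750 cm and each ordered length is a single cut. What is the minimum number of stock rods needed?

Total = 575 + 275 + 250 + 225 + 200 + 175 + 125 + 100 + 100 + 100 + 75 = 2200 cm.
Lower bound: ⌈2200/750⌉ = 3 stock rods.
A packing using 3 stock rods:
  stock rod 1: 575 + 175 = 750
  stock rod 2: 275 + 250 + 225 = 750
  stock rod 3: 200 + 125 + 100 + 100 + 100 + 75 = 700
This matches the lower bound, so 3 is optimal.

3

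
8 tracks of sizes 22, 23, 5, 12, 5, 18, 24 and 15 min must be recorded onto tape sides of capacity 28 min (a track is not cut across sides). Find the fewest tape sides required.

5

Total = 24 + 23 + 22 + 18 + 15 + 12 + 5 + 5 = 124 min.
Lower bound: ⌈124/28⌉ = 5 tape sides.
A packing using 5 tape sides:
  side 1: 24 = 24
  side 2: 23 + 5 = 28
  side 3: 22 + 5 = 27
  side 4: 18 = 18
  side 5: 15 + 12 = 27
This matches the lower bound, so 5 is optimal.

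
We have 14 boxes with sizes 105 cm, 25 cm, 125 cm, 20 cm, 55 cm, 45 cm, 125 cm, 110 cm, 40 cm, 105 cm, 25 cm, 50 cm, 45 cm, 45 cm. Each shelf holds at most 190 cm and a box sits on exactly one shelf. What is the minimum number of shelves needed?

Total = 125 + 125 + 110 + 105 + 105 + 55 + 50 + 45 + 45 + 45 + 40 + 25 + 25 + 20 = 920 cm.
Lower bound: ⌈920/190⌉ = 5 shelves.
A packing using 5 shelves:
  shelf 1: 125 + 55 = 180
  shelf 2: 125 + 45 + 20 = 190
  shelf 3: 110 + 50 + 25 = 185
  shelf 4: 105 + 45 + 40 = 190
  shelf 5: 105 + 45 + 25 = 175
This matches the lower bound, so 5 is optimal.

5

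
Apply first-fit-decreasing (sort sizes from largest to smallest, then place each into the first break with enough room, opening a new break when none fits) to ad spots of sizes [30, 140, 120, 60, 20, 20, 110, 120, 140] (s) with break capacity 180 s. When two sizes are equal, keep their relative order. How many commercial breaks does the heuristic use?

Sorted descending: 140, 140, 120, 120, 110, 60, 30, 20, 20.
  140 → break 1 (new)  [load 140/180]
  140 → break 2 (new)  [load 140/180]
  120 → break 3 (new)  [load 120/180]
  120 → break 4 (new)  [load 120/180]
  110 → break 5 (new)  [load 110/180]
  60 → break 3  [load 180/180]
  30 → break 1  [load 170/180]
  20 → break 2  [load 160/180]
  20 → break 2  [load 180/180]
5 commercial breaks opened.

5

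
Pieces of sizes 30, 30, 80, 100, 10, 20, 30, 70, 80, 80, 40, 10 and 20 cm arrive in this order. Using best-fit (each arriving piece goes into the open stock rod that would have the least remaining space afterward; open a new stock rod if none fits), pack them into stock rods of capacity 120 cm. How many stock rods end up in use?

  30 → stock rod 1 (new)  [load 30/120]
  30 → stock rod 1  [load 60/120]
  80 → stock rod 2 (new)  [load 80/120]
  100 → stock rod 3 (new)  [load 100/120]
  10 → stock rod 3  [load 110/120]
  20 → stock rod 2  [load 100/120]
  30 → stock rod 1  [load 90/120]
  70 → stock rod 4 (new)  [load 70/120]
  80 → stock rod 5 (new)  [load 80/120]
  80 → stock rod 6 (new)  [load 80/120]
  40 → stock rod 5  [load 120/120]
  10 → stock rod 3  [load 120/120]
  20 → stock rod 2  [load 120/120]
6 stock rods opened.

6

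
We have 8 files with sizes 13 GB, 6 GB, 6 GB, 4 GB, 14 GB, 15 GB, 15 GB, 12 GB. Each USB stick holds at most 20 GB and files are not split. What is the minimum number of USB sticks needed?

Total = 15 + 15 + 14 + 13 + 12 + 6 + 6 + 4 = 85 GB.
Lower bound: ⌈85/20⌉ = 5 USB sticks.
A packing using 5 USB sticks:
  USB stick 1: 15 + 4 = 19
  USB stick 2: 15 = 15
  USB stick 3: 14 + 6 = 20
  USB stick 4: 13 + 6 = 19
  USB stick 5: 12 = 12
This matches the lower bound, so 5 is optimal.

5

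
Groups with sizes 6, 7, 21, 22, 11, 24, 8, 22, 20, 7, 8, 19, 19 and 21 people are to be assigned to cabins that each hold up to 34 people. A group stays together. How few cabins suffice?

8

Total = 24 + 22 + 22 + 21 + 21 + 20 + 19 + 19 + 11 + 8 + 8 + 7 + 7 + 6 = 215 people.
Lower bound: ⌈215/34⌉ = 7 cabins.
Also, 8 groups each exceed 17 people, and no two of those can share a cabin, so at least 8 cabins are needed.
A packing using 8 cabins:
  cabin 1: 24 + 8 = 32
  cabin 2: 22 + 11 = 33
  cabin 3: 22 + 8 = 30
  cabin 4: 21 + 7 + 6 = 34
  cabin 5: 21 + 7 = 28
  cabin 6: 20 = 20
  cabin 7: 19 = 19
  cabin 8: 19 = 19
This matches the lower bound, so 8 is optimal.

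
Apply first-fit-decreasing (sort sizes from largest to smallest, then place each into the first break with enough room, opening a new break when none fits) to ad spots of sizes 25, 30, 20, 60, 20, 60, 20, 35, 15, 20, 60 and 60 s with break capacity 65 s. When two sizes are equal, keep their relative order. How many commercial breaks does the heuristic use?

7

Sorted descending: 60, 60, 60, 60, 35, 30, 25, 20, 20, 20, 20, 15.
  60 → break 1 (new)  [load 60/65]
  60 → break 2 (new)  [load 60/65]
  60 → break 3 (new)  [load 60/65]
  60 → break 4 (new)  [load 60/65]
  35 → break 5 (new)  [load 35/65]
  30 → break 5  [load 65/65]
  25 → break 6 (new)  [load 25/65]
  20 → break 6  [load 45/65]
  20 → break 6  [load 65/65]
  20 → break 7 (new)  [load 20/65]
  20 → break 7  [load 40/65]
  15 → break 7  [load 55/65]
7 commercial breaks opened.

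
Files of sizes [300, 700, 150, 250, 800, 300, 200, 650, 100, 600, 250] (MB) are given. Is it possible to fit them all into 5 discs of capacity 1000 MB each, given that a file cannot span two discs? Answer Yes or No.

A valid assignment using 5 discs:
  disc 1: 800 + 200 = 1000
  disc 2: 700 + 300 = 1000
  disc 3: 650 + 300 = 950
  disc 4: 600 + 250 + 150 = 1000
  disc 5: 250 + 100 = 350
Every load is within 1000 MB, so 5 discs suffice.

Yes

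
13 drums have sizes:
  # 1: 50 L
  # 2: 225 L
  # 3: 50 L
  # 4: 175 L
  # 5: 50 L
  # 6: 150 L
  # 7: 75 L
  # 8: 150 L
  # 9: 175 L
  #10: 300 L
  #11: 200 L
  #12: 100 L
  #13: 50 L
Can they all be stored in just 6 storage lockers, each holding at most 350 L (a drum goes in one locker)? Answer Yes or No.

A valid assignment using 5 storage lockers:
  locker 1: 300 + 50 = 350
  locker 2: 225 + 75 + 50 = 350
  locker 3: 200 + 150 = 350
  locker 4: 175 + 175 = 350
  locker 5: 150 + 100 + 50 + 50 = 350
That uses only 5 ≤ 6, so 6 storage lockers are enough.

Yes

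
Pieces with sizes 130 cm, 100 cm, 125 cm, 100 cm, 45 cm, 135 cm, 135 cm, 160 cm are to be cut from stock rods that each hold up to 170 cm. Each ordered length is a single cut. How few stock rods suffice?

Total = 160 + 135 + 135 + 130 + 125 + 100 + 100 + 45 = 930 cm.
Lower bound: ⌈930/170⌉ = 6 stock rods.
Also, 7 pieces each exceed 85 cm, and no two of those can share a stock rod, so at least 7 stock rods are needed.
A packing using 7 stock rods:
  stock rod 1: 160 = 160
  stock rod 2: 135 = 135
  stock rod 3: 135 = 135
  stock rod 4: 130 = 130
  stock rod 5: 125 + 45 = 170
  stock rod 6: 100 = 100
  stock rod 7: 100 = 100
This matches the lower bound, so 7 is optimal.

7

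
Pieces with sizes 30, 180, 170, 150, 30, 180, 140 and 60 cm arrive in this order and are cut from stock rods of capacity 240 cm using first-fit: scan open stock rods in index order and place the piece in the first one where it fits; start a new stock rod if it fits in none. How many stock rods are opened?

  30 → stock rod 1 (new)  [load 30/240]
  180 → stock rod 1  [load 210/240]
  170 → stock rod 2 (new)  [load 170/240]
  150 → stock rod 3 (new)  [load 150/240]
  30 → stock rod 1  [load 240/240]
  180 → stock rod 4 (new)  [load 180/240]
  140 → stock rod 5 (new)  [load 140/240]
  60 → stock rod 2  [load 230/240]
5 stock rods opened.

5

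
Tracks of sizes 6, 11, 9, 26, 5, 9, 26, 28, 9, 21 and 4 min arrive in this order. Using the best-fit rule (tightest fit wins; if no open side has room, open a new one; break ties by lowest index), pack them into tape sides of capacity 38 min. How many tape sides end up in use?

5

  6 → side 1 (new)  [load 6/38]
  11 → side 1  [load 17/38]
  9 → side 1  [load 26/38]
  26 → side 2 (new)  [load 26/38]
  5 → side 1  [load 31/38]
  9 → side 2  [load 35/38]
  26 → side 3 (new)  [load 26/38]
  28 → side 4 (new)  [load 28/38]
  9 → side 4  [load 37/38]
  21 → side 5 (new)  [load 21/38]
  4 → side 1  [load 35/38]
5 tape sides opened.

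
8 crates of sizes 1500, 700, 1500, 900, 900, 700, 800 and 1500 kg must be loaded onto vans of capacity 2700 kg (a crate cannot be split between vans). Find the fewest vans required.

4

Total = 1500 + 1500 + 1500 + 900 + 900 + 800 + 700 + 700 = 8500 kg.
Lower bound: ⌈8500/2700⌉ = 4 vans.
A packing using 4 vans:
  van 1: 1500 + 900 = 2400
  van 2: 1500 + 900 = 2400
  van 3: 1500 + 800 = 2300
  van 4: 700 + 700 = 1400
This matches the lower bound, so 4 is optimal.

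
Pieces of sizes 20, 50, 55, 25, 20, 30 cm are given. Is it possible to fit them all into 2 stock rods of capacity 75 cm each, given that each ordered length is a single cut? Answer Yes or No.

No

Total = 200 cm; ⌈200/75⌉ = 3.
At least 3 stock rods are required, but only 2 are allowed.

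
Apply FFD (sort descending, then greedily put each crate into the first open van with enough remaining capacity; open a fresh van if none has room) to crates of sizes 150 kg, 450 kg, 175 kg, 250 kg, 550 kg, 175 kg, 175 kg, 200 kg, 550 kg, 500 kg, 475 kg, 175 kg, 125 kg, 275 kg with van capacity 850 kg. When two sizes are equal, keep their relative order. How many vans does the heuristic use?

Sorted descending: 550, 550, 500, 475, 450, 275, 250, 200, 175, 175, 175, 175, 150, 125.
  550 → van 1 (new)  [load 550/850]
  550 → van 2 (new)  [load 550/850]
  500 → van 3 (new)  [load 500/850]
  475 → van 4 (new)  [load 475/850]
  450 → van 5 (new)  [load 450/850]
  275 → van 1  [load 825/850]
  250 → van 2  [load 800/850]
  200 → van 3  [load 700/850]
  175 → van 4  [load 650/850]
  175 → van 4  [load 825/850]
  175 → van 5  [load 625/850]
  175 → van 5  [load 800/850]
  150 → van 3  [load 850/850]
  125 → van 6 (new)  [load 125/850]
6 vans opened.

6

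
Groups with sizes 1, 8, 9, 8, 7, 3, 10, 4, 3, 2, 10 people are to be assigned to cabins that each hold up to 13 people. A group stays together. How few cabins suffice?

6

Total = 10 + 10 + 9 + 8 + 8 + 7 + 4 + 3 + 3 + 2 + 1 = 65 people.
Lower bound: ⌈65/13⌉ = 5 cabins.
Also, 6 groups each exceed 13/2 people, and no two of those can share a cabin, so at least 6 cabins are needed.
A packing using 6 cabins:
  cabin 1: 10 + 3 = 13
  cabin 2: 10 + 3 = 13
  cabin 3: 9 + 4 = 13
  cabin 4: 8 + 2 + 1 = 11
  cabin 5: 8 = 8
  cabin 6: 7 = 7
This matches the lower bound, so 6 is optimal.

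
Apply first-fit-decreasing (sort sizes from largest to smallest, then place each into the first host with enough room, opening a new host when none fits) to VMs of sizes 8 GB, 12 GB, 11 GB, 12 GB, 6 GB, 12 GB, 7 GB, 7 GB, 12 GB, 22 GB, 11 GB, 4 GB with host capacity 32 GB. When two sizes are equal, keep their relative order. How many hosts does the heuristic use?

4

Sorted descending: 22, 12, 12, 12, 12, 11, 11, 8, 7, 7, 6, 4.
  22 → host 1 (new)  [load 22/32]
  12 → host 2 (new)  [load 12/32]
  12 → host 2  [load 24/32]
  12 → host 3 (new)  [load 12/32]
  12 → host 3  [load 24/32]
  11 → host 4 (new)  [load 11/32]
  11 → host 4  [load 22/32]
  8 → host 1  [load 30/32]
  7 → host 2  [load 31/32]
  7 → host 3  [load 31/32]
  6 → host 4  [load 28/32]
  4 → host 4  [load 32/32]
4 hosts opened.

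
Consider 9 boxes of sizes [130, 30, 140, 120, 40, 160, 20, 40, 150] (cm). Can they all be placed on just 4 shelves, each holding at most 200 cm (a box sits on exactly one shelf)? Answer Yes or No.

Total = 830 cm; ⌈830/200⌉ = 5.
At least 5 shelves are required, but only 4 are allowed.

No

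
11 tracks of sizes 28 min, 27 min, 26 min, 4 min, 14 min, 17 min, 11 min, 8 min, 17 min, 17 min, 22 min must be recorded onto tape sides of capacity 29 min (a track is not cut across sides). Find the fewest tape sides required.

8

Total = 28 + 27 + 26 + 22 + 17 + 17 + 17 + 14 + 11 + 8 + 4 = 191 min.
Lower bound: ⌈191/29⌉ = 7 tape sides.
A packing using 8 tape sides:
  side 1: 28 = 28
  side 2: 27 = 27
  side 3: 26 = 26
  side 4: 22 + 4 = 26
  side 5: 17 + 11 = 28
  side 6: 17 + 8 = 25
  side 7: 17 = 17
  side 8: 14 = 14
No arrangement into 7 tape sides stays within capacity, so 8 is optimal.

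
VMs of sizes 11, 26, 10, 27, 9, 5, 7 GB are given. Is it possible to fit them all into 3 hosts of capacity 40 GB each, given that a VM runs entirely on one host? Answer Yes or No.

A valid assignment using 3 hosts:
  host 1: 27 + 11 = 38
  host 2: 26 + 10 = 36
  host 3: 9 + 7 + 5 = 21
Every load is within 40 GB, so 3 hosts suffice.

Yes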